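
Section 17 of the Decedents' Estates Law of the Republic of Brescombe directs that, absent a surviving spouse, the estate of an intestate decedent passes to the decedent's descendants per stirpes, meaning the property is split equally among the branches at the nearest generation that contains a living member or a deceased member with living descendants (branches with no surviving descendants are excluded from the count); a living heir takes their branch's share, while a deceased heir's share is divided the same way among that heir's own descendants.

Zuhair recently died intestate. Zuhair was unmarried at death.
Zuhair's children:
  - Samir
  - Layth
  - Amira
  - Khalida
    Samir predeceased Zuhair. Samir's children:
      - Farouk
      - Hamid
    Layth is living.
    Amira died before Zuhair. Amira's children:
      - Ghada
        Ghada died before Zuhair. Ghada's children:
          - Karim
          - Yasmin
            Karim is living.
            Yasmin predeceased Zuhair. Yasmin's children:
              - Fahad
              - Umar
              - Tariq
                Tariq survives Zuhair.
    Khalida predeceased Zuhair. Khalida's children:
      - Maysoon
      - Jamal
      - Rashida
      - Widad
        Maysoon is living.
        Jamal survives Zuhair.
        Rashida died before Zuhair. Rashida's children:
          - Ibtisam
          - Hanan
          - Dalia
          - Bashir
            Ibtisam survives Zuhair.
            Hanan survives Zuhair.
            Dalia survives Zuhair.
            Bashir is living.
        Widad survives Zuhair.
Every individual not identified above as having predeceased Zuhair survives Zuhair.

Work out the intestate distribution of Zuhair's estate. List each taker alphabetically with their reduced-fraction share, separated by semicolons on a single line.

Bashir 1/64; Dalia 1/64; Fahad 1/24; Farouk 1/8; Hamid 1/8; Hanan 1/64; Ibtisam 1/64; Jamal 1/16; Karim 1/8; Layth 1/4; Maysoon 1/16; Tariq 1/24; Umar 1/24; Widad 1/16

There is no surviving spouse, so the entire estate passes to Zuhair's descendants per stirpes.
The estate is divided into 4 equal shares of 1/4 among Samir, Layth, Amira, Khalida.
Samir predeceased; the 1/4 allotted to Samir's branch passes to Samir's issue by representation.
The 1/4 is divided into 2 equal shares of 1/8 among Farouk, Hamid.
Farouk is living and takes 1/8.
Hamid is living and takes 1/8.
Layth is living and takes 1/4.
Amira predeceased; the 1/4 allotted to Amira's branch passes to Amira's issue by representation.
Ghada's line is the sole branch at this level, so the full 1/4 passes to Ghada's issue by representation.
The 1/4 is divided into 2 equal shares of 1/8 among Karim, Yasmin.
Karim is living and takes 1/8.
Yasmin predeceased; the 1/8 allotted to Yasmin's branch passes to Yasmin's issue by representation.
The 1/8 is divided into 3 equal shares of 1/24 among Fahad, Umar, Tariq.
Fahad is living and takes 1/24.
Umar is living and takes 1/24.
Tariq is living and takes 1/24.
Khalida predeceased; the 1/4 allotted to Khalida's branch passes to Khalida's issue by representation.
The 1/4 is divided into 4 equal shares of 1/16 among Maysoon, Jamal, Rashida, Widad.
Maysoon is living and takes 1/16.
Jamal is living and takes 1/16.
Rashida predeceased; the 1/16 allotted to Rashida's branch passes to Rashida's issue by representation.
The 1/16 is divided into 4 equal shares of 1/64 among Ibtisam, Hanan, Dalia, Bashir.
Ibtisam is living and takes 1/64.
Hanan is living and takes 1/64.
Dalia is living and takes 1/64.
Bashir is living and takes 1/64.
Widad is living and takes 1/16.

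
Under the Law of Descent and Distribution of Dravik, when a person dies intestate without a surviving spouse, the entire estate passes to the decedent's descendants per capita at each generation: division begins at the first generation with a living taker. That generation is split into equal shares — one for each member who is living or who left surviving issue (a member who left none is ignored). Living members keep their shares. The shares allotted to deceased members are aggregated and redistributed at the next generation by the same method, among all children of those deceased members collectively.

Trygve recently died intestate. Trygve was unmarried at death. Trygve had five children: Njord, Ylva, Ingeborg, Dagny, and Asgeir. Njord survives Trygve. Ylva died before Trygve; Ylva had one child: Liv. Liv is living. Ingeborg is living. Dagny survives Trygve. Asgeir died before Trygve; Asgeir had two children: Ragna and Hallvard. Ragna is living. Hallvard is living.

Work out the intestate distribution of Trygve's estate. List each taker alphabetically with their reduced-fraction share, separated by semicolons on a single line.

Dagny 1/5; Hallvard 2/15; Ingeborg 1/5; Liv 2/15; Njord 1/5; Ragna 2/15

There is no surviving spouse, so the entire estate passes to Trygve's descendants per capita at each generation.
At generation 1 (Njord, Ylva, Ingeborg, Dagny, Asgeir) there are 5 shares of (1)/5 = 1/5 each.
Living: Njord, Ingeborg, and Dagny — each takes 1/5.
Deceased: Ylva and Asgeir. Their combined 2/5 is pooled and carried to generation 2.
At generation 2 (Liv, Ragna, Hallvard) there are 3 shares of (2/5)/3 = 2/15 each.
Living: Liv, Ragna, and Hallvard — each takes 2/15.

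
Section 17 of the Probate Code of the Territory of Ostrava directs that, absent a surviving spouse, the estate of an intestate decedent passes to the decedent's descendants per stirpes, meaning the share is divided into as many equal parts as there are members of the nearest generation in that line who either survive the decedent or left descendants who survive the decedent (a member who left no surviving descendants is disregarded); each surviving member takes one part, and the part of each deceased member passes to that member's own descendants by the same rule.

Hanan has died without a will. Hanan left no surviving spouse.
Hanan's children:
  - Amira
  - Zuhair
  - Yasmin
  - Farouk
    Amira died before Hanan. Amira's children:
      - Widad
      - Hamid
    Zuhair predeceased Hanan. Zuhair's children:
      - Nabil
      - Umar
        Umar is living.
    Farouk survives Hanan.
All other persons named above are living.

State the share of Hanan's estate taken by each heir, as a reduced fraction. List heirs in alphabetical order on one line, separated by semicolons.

Farouk 1/4; Hamid 1/8; Nabil 1/8; Umar 1/8; Widad 1/8; Yasmin 1/4

There is no surviving spouse, so the entire estate passes to Hanan's descendants per stirpes.
The estate is divided into 4 equal shares of 1/4 among Amira, Zuhair, Yasmin, Farouk.
Amira predeceased; the 1/4 allotted to Amira's branch passes to Amira's issue by representation.
The 1/4 is divided into 2 equal shares of 1/8 among Widad, Hamid.
Widad is living and takes 1/8.
Hamid is living and takes 1/8.
Zuhair predeceased; the 1/4 allotted to Zuhair's branch passes to Zuhair's issue by representation.
The 1/4 is divided into 2 equal shares of 1/8 among Nabil, Umar.
Nabil is living and takes 1/8.
Umar is living and takes 1/8.
Yasmin is living and takes 1/4.
Farouk is living and takes 1/4.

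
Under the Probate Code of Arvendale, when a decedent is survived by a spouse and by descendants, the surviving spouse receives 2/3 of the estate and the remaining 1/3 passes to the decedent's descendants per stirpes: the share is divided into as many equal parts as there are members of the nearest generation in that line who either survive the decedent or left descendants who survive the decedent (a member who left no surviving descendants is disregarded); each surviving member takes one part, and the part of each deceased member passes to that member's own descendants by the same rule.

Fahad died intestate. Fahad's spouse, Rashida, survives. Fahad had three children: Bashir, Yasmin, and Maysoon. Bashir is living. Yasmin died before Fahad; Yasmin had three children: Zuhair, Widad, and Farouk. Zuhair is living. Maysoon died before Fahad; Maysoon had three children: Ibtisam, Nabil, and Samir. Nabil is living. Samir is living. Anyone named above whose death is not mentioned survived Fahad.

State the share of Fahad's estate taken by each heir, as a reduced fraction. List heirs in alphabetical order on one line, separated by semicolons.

Bashir 1/9; Farouk 1/27; Ibtisam 1/27; Nabil 1/27; Rashida 2/3; Samir 1/27; Widad 1/27; Zuhair 1/27

Rashida, as surviving spouse, takes 2/3.
The remaining 1/3 passes to Fahad's descendants per stirpes.
The 1/3 is divided into 3 equal shares of 1/9 among Bashir, Yasmin, Maysoon.
Bashir is living and takes 1/9.
Yasmin predeceased; the 1/9 allotted to Yasmin's branch passes to Yasmin's issue by representation.
The 1/9 is divided into 3 equal shares of 1/27 among Zuhair, Widad, Farouk.
Zuhair is living and takes 1/27.
Widad is living and takes 1/27.
Farouk is living and takes 1/27.
Maysoon predeceased; the 1/9 allotted to Maysoon's branch passes to Maysoon's issue by representation.
The 1/9 is divided into 3 equal shares of 1/27 among Ibtisam, Nabil, Samir.
Ibtisam is living and takes 1/27.
Nabil is living and takes 1/27.
Samir is living and takes 1/27.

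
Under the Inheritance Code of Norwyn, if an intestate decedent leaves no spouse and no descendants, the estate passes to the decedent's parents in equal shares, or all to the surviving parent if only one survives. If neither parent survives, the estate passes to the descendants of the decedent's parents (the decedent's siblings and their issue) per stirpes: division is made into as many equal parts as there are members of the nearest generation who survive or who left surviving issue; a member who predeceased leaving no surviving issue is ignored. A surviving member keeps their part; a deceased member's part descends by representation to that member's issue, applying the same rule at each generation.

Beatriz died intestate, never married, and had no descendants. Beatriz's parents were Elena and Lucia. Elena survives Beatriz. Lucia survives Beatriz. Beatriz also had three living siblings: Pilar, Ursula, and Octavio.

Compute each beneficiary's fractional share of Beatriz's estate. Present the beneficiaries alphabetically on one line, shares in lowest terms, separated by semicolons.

Elena 1/2; Lucia 1/2

Both parents survive, so Elena and Lucia each take 1/2. The siblings take nothing because a surviving parent has priority.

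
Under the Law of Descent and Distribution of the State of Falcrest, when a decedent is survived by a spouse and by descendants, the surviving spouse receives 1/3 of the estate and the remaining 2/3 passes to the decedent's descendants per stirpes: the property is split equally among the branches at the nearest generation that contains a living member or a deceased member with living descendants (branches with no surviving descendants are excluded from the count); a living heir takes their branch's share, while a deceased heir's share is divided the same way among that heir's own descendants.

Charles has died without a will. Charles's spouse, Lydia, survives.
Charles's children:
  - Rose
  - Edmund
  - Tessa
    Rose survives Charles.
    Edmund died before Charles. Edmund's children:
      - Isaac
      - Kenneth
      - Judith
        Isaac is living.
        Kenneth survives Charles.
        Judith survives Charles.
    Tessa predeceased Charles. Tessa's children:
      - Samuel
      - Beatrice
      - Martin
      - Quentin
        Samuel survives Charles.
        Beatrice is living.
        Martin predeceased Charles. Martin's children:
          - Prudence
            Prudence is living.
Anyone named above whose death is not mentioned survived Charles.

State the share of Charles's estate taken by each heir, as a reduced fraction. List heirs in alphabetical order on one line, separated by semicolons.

Beatrice 1/18; Isaac 2/27; Judith 2/27; Kenneth 2/27; Lydia 1/3; Prudence 1/18; Quentin 1/18; Rose 2/9; Samuel 1/18

Lydia, as surviving spouse, takes 1/3.
The remaining 2/3 passes to Charles's descendants per stirpes.
The 2/3 is divided into 3 equal shares of 2/9 among Rose, Edmund, Tessa.
Rose is living and takes 2/9.
Edmund predeceased; the 2/9 allotted to Edmund's branch passes to Edmund's issue by representation.
The 2/9 is divided into 3 equal shares of 2/27 among Isaac, Kenneth, Judith.
Isaac is living and takes 2/27.
Kenneth is living and takes 2/27.
Judith is living and takes 2/27.
Tessa predeceased; the 2/9 allotted to Tessa's branch passes to Tessa's issue by representation.
The 2/9 is divided into 4 equal shares of 1/18 among Samuel, Beatrice, Martin, Quentin.
Samuel is living and takes 1/18.
Beatrice is living and takes 1/18.
Martin predeceased; the 1/18 allotted to Martin's branch passes to Martin's issue by representation.
Prudence is the sole taker at this level and receives the full 1/18.
Quentin is living and takes 1/18.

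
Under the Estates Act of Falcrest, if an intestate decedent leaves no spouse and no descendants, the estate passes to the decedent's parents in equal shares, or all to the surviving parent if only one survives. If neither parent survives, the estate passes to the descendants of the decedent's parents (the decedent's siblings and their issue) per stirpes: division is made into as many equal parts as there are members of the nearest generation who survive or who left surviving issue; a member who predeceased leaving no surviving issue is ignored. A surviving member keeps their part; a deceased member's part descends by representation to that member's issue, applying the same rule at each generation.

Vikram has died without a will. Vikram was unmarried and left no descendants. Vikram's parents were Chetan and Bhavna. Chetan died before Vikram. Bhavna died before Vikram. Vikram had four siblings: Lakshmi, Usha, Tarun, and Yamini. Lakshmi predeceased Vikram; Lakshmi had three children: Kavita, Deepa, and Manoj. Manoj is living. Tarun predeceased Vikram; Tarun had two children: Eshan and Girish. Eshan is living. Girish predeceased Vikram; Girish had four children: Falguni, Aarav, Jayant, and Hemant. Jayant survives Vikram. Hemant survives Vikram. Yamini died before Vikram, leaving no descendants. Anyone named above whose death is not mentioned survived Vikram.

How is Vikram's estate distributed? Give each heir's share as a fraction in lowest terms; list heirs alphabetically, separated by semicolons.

Aarav 1/24; Deepa 1/9; Eshan 1/6; Falguni 1/24; Hemant 1/24; Jayant 1/24; Kavita 1/9; Manoj 1/9; Usha 1/3

Neither parent survives and there are no descendants, so the estate passes to Vikram's siblings and their issue per stirpes.
Yamini left no surviving issue, so that branch lapses and is disregarded.
The estate is divided into 3 equal shares of 1/3 among Lakshmi, Usha, Tarun.
Lakshmi predeceased; the 1/3 allotted to Lakshmi's branch passes to Lakshmi's issue by representation.
The 1/3 is divided into 3 equal shares of 1/9 among Kavita, Deepa, Manoj.
Kavita is living and takes 1/9.
Deepa is living and takes 1/9.
Manoj is living and takes 1/9.
Usha is living and takes 1/3.
Tarun predeceased; the 1/3 allotted to Tarun's branch passes to Tarun's issue by representation.
The 1/3 is divided into 2 equal shares of 1/6 among Eshan, Girish.
Eshan is living and takes 1/6.
Girish predeceased; the 1/6 allotted to Girish's branch passes to Girish's issue by representation.
The 1/6 is divided into 4 equal shares of 1/24 among Falguni, Aarav, Jayant, Hemant.
Falguni is living and takes 1/24.
Aarav is living and takes 1/24.
Jayant is living and takes 1/24.
Hemant is living and takes 1/24.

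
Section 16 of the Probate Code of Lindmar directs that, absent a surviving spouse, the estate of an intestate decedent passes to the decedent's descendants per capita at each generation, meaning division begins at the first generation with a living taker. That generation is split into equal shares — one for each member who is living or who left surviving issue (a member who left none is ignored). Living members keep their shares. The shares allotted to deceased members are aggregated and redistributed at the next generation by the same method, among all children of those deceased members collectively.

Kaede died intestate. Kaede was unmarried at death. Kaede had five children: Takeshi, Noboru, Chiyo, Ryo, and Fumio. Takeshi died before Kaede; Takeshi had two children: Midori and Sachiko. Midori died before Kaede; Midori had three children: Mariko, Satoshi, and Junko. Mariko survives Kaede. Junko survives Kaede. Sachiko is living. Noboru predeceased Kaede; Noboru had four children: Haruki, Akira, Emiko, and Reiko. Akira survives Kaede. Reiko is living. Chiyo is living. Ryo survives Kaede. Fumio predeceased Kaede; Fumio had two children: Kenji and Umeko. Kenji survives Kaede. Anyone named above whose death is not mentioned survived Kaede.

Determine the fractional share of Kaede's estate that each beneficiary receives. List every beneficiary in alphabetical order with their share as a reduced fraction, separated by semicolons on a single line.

Akira 3/40; Chiyo 1/5; Emiko 3/40; Haruki 3/40; Junko 1/40; Kenji 3/40; Mariko 1/40; Reiko 3/40; Ryo 1/5; Sachiko 3/40; Satoshi 1/40; Umeko 3/40

There is no surviving spouse, so the entire estate passes to Kaede's descendants per capita at each generation.
At generation 1 (Takeshi, Noboru, Chiyo, Ryo, Fumio) there are 5 shares of (1)/5 = 1/5 each.
Living: Chiyo and Ryo — each takes 1/5.
Deceased: Takeshi, Noboru, and Fumio. Their combined 3/5 is pooled and carried to generation 2.
At generation 2 (Midori, Sachiko, Haruki, Akira, Emiko, Reiko, Kenji, Umeko) there are 8 shares of (3/5)/8 = 3/40 each.
Living: Sachiko, Haruki, Akira, Emiko, Reiko, Kenji, and Umeko — each takes 3/40.
Deceased: Midori. That 3/40 share is carried to generation 3.
At generation 3 (Mariko, Satoshi, Junko) there are 3 shares of (3/40)/3 = 1/40 each.
Living: Mariko, Satoshi, and Junko — each takes 1/40.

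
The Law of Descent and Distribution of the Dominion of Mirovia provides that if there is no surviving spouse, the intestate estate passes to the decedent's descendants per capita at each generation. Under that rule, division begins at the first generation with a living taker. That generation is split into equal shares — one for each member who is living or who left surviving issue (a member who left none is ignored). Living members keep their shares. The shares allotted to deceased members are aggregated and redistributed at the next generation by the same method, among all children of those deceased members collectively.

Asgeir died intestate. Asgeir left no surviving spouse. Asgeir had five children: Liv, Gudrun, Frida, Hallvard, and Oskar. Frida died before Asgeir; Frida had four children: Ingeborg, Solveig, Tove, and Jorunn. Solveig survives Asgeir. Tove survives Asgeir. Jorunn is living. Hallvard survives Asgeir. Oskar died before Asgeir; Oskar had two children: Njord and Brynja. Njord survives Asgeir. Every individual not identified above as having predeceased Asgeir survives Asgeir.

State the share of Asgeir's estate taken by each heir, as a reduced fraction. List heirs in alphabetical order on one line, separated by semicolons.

There is no surviving spouse, so the entire estate passes to Asgeir's descendants per capita at each generation.
At generation 1 (Liv, Gudrun, Frida, Hallvard, Oskar) there are 5 shares of (1)/5 = 1/5 each.
Living: Liv, Gudrun, and Hallvard — each takes 1/5.
Deceased: Frida and Oskar. Their combined 2/5 is pooled and carried to generation 2.
At generation 2 (Ingeborg, Solveig, Tove, Jorunn, Njord, Brynja) there are 6 shares of (2/5)/6 = 1/15 each.
Living: Ingeborg, Solveig, Tove, Jorunn, Njord, and Brynja — each takes 1/15.

Brynja 1/15; Gudrun 1/5; Hallvard 1/5; Ingeborg 1/15; Jorunn 1/15; Liv 1/5; Njord 1/15; Solveig 1/15; Tove 1/15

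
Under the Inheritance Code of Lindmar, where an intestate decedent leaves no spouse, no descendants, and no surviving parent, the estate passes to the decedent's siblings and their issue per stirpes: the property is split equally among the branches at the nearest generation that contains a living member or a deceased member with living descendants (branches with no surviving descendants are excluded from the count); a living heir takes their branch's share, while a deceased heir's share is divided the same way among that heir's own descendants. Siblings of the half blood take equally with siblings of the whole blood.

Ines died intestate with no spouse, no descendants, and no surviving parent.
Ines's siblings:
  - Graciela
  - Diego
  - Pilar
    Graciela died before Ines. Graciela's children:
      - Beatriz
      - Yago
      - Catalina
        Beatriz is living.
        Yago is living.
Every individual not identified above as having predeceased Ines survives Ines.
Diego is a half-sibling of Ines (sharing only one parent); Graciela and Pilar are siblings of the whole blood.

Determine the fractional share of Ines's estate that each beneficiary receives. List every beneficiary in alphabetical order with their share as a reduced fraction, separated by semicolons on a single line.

No spouse, descendants, or parent survives, so the estate passes to Ines's siblings per stirpes.
Half-blood and whole-blood siblings take equally under the stated rule.
The estate is divided into 3 equal shares of 1/3 among Graciela, Diego, Pilar.
Graciela predeceased; the 1/3 allotted to Graciela's branch passes to Graciela's issue by representation.
The 1/3 is divided into 3 equal shares of 1/9 among Beatriz, Yago, Catalina.
Beatriz is living and takes 1/9.
Yago is living and takes 1/9.
Catalina is living and takes 1/9.
Diego is living and takes 1/3.
Pilar is living and takes 1/3.

Beatriz 1/9; Catalina 1/9; Diego 1/3; Pilar 1/3; Yago 1/9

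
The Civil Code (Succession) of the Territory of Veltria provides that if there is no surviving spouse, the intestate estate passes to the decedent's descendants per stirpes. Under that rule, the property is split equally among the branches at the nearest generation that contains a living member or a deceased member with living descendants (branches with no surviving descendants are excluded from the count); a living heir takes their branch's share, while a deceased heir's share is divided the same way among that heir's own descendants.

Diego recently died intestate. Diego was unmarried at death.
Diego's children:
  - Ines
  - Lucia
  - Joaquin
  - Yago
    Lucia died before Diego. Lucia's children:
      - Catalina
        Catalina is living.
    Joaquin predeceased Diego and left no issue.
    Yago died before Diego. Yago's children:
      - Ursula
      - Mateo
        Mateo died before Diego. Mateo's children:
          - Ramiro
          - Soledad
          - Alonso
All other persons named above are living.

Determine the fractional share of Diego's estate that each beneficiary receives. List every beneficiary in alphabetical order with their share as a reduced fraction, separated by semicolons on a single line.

Alonso 1/18; Catalina 1/3; Ines 1/3; Ramiro 1/18; Soledad 1/18; Ursula 1/6

There is no surviving spouse, so the entire estate passes to Diego's descendants per stirpes.
Joaquin left no surviving issue, so that branch lapses and is disregarded.
The estate is divided into 3 equal shares of 1/3 among Ines, Lucia, Yago.
Ines is living and takes 1/3.
Lucia predeceased; the 1/3 allotted to Lucia's branch passes to Lucia's issue by representation.
Catalina is the sole taker at this level and receives the full 1/3.
Yago predeceased; the 1/3 allotted to Yago's branch passes to Yago's issue by representation.
The 1/3 is divided into 2 equal shares of 1/6 among Ursula, Mateo.
Ursula is living and takes 1/6.
Mateo predeceased; the 1/6 allotted to Mateo's branch passes to Mateo's issue by representation.
The 1/6 is divided into 3 equal shares of 1/18 among Ramiro, Soledad, Alonso.
Ramiro is living and takes 1/18.
Soledad is living and takes 1/18.
Alonso is living and takes 1/18.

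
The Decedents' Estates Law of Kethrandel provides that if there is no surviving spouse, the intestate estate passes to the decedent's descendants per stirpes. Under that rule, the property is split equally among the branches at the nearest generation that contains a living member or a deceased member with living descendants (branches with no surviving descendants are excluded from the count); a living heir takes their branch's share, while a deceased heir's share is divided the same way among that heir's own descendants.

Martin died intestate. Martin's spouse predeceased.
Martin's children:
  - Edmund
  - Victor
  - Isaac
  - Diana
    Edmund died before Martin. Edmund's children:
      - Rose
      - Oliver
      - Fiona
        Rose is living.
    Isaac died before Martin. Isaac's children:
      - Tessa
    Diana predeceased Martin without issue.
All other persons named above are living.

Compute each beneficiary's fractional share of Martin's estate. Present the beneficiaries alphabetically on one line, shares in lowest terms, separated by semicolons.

Fiona 1/9; Oliver 1/9; Rose 1/9; Tessa 1/3; Victor 1/3

There is no surviving spouse, so the entire estate passes to Martin's descendants per stirpes.
Diana left no surviving issue, so that branch lapses and is disregarded.
The estate is divided into 3 equal shares of 1/3 among Edmund, Victor, Isaac.
Edmund predeceased; the 1/3 allotted to Edmund's branch passes to Edmund's issue by representation.
The 1/3 is divided into 3 equal shares of 1/9 among Rose, Oliver, Fiona.
Rose is living and takes 1/9.
Oliver is living and takes 1/9.
Fiona is living and takes 1/9.
Victor is living and takes 1/3.
Isaac predeceased; the 1/3 allotted to Isaac's branch passes to Isaac's issue by representation.
Tessa is the sole taker at this level and receives the full 1/3.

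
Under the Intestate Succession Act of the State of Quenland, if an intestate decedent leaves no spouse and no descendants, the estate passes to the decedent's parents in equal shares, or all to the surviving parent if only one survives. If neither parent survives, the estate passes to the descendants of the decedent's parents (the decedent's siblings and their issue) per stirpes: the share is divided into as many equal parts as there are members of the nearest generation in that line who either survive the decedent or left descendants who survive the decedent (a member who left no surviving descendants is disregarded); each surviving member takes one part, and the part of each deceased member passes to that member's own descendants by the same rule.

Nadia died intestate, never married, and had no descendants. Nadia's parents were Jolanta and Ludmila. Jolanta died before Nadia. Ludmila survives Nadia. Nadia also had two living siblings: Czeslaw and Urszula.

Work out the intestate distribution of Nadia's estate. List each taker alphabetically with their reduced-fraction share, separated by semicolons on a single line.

Ludmila 1

Only one parent, Ludmila, survives, so Ludmila takes the entire estate. The siblings take nothing because a surviving parent has priority.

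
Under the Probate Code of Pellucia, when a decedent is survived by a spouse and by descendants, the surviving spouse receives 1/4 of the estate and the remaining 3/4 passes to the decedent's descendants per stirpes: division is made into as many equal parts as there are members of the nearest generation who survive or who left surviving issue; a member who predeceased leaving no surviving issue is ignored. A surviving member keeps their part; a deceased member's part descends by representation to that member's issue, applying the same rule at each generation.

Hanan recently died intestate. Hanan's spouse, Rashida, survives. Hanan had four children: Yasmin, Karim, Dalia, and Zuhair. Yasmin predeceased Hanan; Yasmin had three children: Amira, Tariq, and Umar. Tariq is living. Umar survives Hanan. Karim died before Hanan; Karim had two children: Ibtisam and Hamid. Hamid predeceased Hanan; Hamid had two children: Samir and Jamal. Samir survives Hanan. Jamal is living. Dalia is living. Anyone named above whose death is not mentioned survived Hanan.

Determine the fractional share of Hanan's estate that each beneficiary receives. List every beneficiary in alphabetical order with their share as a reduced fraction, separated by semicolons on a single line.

Amira 1/16; Dalia 3/16; Ibtisam 3/32; Jamal 3/64; Rashida 1/4; Samir 3/64; Tariq 1/16; Umar 1/16; Zuhair 3/16

Rashida, as surviving spouse, takes 1/4.
The remaining 3/4 passes to Hanan's descendants per stirpes.
The 3/4 is divided into 4 equal shares of 3/16 among Yasmin, Karim, Dalia, Zuhair.
Yasmin predeceased; the 3/16 allotted to Yasmin's branch passes to Yasmin's issue by representation.
The 3/16 is divided into 3 equal shares of 1/16 among Amira, Tariq, Umar.
Amira is living and takes 1/16.
Tariq is living and takes 1/16.
Umar is living and takes 1/16.
Karim predeceased; the 3/16 allotted to Karim's branch passes to Karim's issue by representation.
The 3/16 is divided into 2 equal shares of 3/32 among Ibtisam, Hamid.
Ibtisam is living and takes 3/32.
Hamid predeceased; the 3/32 allotted to Hamid's branch passes to Hamid's issue by representation.
The 3/32 is divided into 2 equal shares of 3/64 among Samir, Jamal.
Samir is living and takes 3/64.
Jamal is living and takes 3/64.
Dalia is living and takes 3/16.
Zuhair is living and takes 3/16.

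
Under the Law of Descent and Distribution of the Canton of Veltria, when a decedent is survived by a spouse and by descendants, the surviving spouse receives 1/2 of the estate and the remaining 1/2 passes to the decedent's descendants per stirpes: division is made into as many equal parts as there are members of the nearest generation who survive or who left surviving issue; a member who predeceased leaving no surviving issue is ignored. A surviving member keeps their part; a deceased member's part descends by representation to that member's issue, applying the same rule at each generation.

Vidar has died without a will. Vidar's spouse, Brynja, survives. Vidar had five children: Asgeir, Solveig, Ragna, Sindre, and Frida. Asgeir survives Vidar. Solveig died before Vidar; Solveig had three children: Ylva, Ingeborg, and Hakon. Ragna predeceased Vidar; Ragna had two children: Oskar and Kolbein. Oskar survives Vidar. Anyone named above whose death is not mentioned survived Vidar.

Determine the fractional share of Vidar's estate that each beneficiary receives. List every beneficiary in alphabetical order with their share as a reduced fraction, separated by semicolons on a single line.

Asgeir 1/10; Brynja 1/2; Frida 1/10; Hakon 1/30; Ingeborg 1/30; Kolbein 1/20; Oskar 1/20; Sindre 1/10; Ylva 1/30

Brynja, as surviving spouse, takes 1/2.
The remaining 1/2 passes to Vidar's descendants per stirpes.
The 1/2 is divided into 5 equal shares of 1/10 among Asgeir, Solveig, Ragna, Sindre, Frida.
Asgeir is living and takes 1/10.
Solveig predeceased; the 1/10 allotted to Solveig's branch passes to Solveig's issue by representation.
The 1/10 is divided into 3 equal shares of 1/30 among Ylva, Ingeborg, Hakon.
Ylva is living and takes 1/30.
Ingeborg is living and takes 1/30.
Hakon is living and takes 1/30.
Ragna predeceased; the 1/10 allotted to Ragna's branch passes to Ragna's issue by representation.
The 1/10 is divided into 2 equal shares of 1/20 among Oskar, Kolbein.
Oskar is living and takes 1/20.
Kolbein is living and takes 1/20.
Sindre is living and takes 1/10.
Frida is living and takes 1/10.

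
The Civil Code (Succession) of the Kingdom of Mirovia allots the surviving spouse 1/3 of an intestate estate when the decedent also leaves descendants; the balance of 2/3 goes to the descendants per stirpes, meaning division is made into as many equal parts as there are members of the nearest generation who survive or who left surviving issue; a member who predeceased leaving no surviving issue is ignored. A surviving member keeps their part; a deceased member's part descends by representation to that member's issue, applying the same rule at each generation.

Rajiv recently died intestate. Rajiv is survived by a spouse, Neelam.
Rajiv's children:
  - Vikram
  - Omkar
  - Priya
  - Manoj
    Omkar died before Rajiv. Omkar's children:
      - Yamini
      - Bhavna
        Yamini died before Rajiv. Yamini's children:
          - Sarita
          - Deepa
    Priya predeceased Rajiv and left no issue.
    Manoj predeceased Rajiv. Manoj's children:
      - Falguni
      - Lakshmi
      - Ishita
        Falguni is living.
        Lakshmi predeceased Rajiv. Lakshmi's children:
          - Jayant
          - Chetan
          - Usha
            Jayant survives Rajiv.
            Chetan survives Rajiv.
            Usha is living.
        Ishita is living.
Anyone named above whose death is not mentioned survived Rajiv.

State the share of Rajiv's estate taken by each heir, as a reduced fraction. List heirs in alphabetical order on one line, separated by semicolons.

Bhavna 1/9; Chetan 2/81; Deepa 1/18; Falguni 2/27; Ishita 2/27; Jayant 2/81; Neelam 1/3; Sarita 1/18; Usha 2/81; Vikram 2/9

Neelam, as surviving spouse, takes 1/3.
The remaining 2/3 passes to Rajiv's descendants per stirpes.
Priya left no surviving issue, so that branch lapses and is disregarded.
The 2/3 is divided into 3 equal shares of 2/9 among Vikram, Omkar, Manoj.
Vikram is living and takes 2/9.
Omkar predeceased; the 2/9 allotted to Omkar's branch passes to Omkar's issue by representation.
The 2/9 is divided into 2 equal shares of 1/9 among Yamini, Bhavna.
Yamini predeceased; the 1/9 allotted to Yamini's branch passes to Yamini's issue by representation.
The 1/9 is divided into 2 equal shares of 1/18 among Sarita, Deepa.
Sarita is living and takes 1/18.
Deepa is living and takes 1/18.
Bhavna is living and takes 1/9.
Manoj predeceased; the 2/9 allotted to Manoj's branch passes to Manoj's issue by representation.
The 2/9 is divided into 3 equal shares of 2/27 among Falguni, Lakshmi, Ishita.
Falguni is living and takes 2/27.
Lakshmi predeceased; the 2/27 allotted to Lakshmi's branch passes to Lakshmi's issue by representation.
The 2/27 is divided into 3 equal shares of 2/81 among Jayant, Chetan, Usha.
Jayant is living and takes 2/81.
Chetan is living and takes 2/81.
Usha is living and takes 2/81.
Ishita is living and takes 2/27.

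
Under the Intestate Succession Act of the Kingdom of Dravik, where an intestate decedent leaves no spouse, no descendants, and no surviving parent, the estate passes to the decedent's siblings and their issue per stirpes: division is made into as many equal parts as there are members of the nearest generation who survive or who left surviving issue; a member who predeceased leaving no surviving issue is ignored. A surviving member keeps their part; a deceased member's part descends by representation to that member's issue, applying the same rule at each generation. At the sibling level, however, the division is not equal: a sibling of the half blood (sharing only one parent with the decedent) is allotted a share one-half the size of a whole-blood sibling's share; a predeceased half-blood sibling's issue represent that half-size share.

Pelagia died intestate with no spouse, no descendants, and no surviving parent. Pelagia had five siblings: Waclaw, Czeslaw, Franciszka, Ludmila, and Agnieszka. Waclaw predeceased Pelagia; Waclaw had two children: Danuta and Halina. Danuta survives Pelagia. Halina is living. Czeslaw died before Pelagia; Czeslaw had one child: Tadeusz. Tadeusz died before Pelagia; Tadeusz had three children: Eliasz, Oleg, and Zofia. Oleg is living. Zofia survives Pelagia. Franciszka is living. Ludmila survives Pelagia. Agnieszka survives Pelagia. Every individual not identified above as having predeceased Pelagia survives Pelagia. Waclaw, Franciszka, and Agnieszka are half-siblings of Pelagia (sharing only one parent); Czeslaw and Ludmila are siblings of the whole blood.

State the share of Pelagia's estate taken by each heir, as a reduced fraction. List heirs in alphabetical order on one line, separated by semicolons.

Agnieszka 1/7; Danuta 1/14; Eliasz 2/21; Franciszka 1/7; Halina 1/14; Ludmila 2/7; Oleg 2/21; Zofia 2/21

No spouse, descendants, or parent survives, so the estate passes to Pelagia's siblings per stirpes.
Half-blood siblings count for one-half the weight of whole-blood siblings at the initial division.
Dividing 1 in proportion to weights (total weight 7/2): Waclaw (weight 1/2) → 1/7; Czeslaw (weight 1) → 2/7; Franciszka (weight 1/2) → 1/7; Ludmila (weight 1) → 2/7; Agnieszka (weight 1/2) → 1/7.
Waclaw predeceased; the 1/7 allotted to Waclaw's branch passes to Waclaw's issue by representation.
The 1/7 is divided into 2 equal shares of 1/14 among Danuta, Halina.
Danuta is living and takes 1/14.
Halina is living and takes 1/14.
Czeslaw predeceased; the 2/7 allotted to Czeslaw's branch passes to Czeslaw's issue by representation.
Tadeusz's line is the sole branch at this level, so the full 2/7 passes to Tadeusz's issue by representation.
The 2/7 is divided into 3 equal shares of 2/21 among Eliasz, Oleg, Zofia.
Eliasz is living and takes 2/21.
Oleg is living and takes 2/21.
Zofia is living and takes 2/21.
Franciszka is living and takes 1/7.
Ludmila is living and takes 2/7.
Agnieszka is living and takes 1/7.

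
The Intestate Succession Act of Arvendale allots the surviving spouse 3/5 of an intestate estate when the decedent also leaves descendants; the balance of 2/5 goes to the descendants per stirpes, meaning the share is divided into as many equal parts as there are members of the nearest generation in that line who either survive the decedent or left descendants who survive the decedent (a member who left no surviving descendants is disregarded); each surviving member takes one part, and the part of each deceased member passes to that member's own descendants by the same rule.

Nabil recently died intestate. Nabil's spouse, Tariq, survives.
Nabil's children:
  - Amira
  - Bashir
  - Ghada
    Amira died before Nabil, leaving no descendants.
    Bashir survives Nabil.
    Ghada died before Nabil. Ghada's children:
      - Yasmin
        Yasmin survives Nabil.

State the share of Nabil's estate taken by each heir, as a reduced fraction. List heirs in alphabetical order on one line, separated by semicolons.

Bashir 1/5; Tariq 3/5; Yasmin 1/5

Tariq, as surviving spouse, takes 3/5.
The remaining 2/5 passes to Nabil's descendants per stirpes.
Amira left no surviving issue, so that branch lapses and is disregarded.
The 2/5 is divided into 2 equal shares of 1/5 among Bashir, Ghada.
Bashir is living and takes 1/5.
Ghada predeceased; the 1/5 allotted to Ghada's branch passes to Ghada's issue by representation.
Yasmin is the sole taker at this level and receives the full 1/5.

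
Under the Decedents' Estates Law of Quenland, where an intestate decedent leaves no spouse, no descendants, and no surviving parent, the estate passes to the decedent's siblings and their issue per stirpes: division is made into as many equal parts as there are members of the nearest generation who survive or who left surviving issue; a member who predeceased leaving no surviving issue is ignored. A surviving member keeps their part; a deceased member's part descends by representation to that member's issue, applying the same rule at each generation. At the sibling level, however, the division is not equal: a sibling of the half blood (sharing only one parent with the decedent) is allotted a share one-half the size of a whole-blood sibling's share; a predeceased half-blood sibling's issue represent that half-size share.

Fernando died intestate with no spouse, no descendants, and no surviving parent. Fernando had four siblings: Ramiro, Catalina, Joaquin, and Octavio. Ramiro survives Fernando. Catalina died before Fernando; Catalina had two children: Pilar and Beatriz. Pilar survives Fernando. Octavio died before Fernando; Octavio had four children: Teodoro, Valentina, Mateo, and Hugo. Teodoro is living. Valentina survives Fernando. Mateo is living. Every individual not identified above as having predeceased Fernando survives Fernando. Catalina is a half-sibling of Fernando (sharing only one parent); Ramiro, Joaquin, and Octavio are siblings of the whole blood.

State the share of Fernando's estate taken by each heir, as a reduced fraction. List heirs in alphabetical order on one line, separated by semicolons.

No spouse, descendants, or parent survives, so the estate passes to Fernando's siblings per stirpes.
Half-blood siblings count for one-half the weight of whole-blood siblings at the initial division.
Dividing 1 in proportion to weights (total weight 7/2): Ramiro (weight 1) → 2/7; Catalina (weight 1/2) → 1/7; Joaquin (weight 1) → 2/7; Octavio (weight 1) → 2/7.
Ramiro is living and takes 2/7.
Catalina predeceased; the 1/7 allotted to Catalina's branch passes to Catalina's issue by representation.
The 1/7 is divided into 2 equal shares of 1/14 among Pilar, Beatriz.
Pilar is living and takes 1/14.
Beatriz is living and takes 1/14.
Joaquin is living and takes 2/7.
Octavio predeceased; the 2/7 allotted to Octavio's branch passes to Octavio's issue by representation.
The 2/7 is divided into 4 equal shares of 1/14 among Teodoro, Valentina, Mateo, Hugo.
Teodoro is living and takes 1/14.
Valentina is living and takes 1/14.
Mateo is living and takes 1/14.
Hugo is living and takes 1/14.

Beatriz 1/14; Hugo 1/14; Joaquin 2/7; Mateo 1/14; Pilar 1/14; Ramiro 2/7; Teodoro 1/14; Valentina 1/14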